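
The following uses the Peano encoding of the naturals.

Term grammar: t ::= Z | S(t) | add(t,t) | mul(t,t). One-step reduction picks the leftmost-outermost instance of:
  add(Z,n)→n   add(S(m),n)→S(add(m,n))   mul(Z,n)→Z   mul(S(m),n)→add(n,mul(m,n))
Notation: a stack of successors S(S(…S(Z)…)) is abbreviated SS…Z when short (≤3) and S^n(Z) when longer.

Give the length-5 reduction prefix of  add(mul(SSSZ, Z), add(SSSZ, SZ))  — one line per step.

  start: add(mul(SSSZ, Z), add(SSSZ, SZ))
  [1] add(add(Z, mul(SSZ, Z)), add(SSSZ, SZ))
  [2] add(mul(SSZ, Z), add(SSSZ, SZ))
  [3] add(add(Z, mul(SZ, Z)), add(SSSZ, SZ))
  [4] add(mul(SZ, Z), add(SSSZ, SZ))
  [5] add(add(Z, mul(Z, Z)), add(SSSZ, SZ))

Answer: after 5 steps: add(add(Z, mul(Z, Z)), add(SSSZ, SZ))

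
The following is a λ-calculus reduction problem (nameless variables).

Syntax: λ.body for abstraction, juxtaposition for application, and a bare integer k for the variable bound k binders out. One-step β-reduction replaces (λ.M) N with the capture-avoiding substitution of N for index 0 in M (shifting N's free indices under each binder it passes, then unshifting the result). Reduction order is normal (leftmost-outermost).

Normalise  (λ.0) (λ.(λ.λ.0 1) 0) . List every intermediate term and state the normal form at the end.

  start: (λ.0) (λ.(λ.λ.0 1) 0)
  step 1: λ.(λ.λ.0 1) 0
  step 2: λ.λ.0 1

Answer: normal form = λ.λ.0 1  (in 2 steps)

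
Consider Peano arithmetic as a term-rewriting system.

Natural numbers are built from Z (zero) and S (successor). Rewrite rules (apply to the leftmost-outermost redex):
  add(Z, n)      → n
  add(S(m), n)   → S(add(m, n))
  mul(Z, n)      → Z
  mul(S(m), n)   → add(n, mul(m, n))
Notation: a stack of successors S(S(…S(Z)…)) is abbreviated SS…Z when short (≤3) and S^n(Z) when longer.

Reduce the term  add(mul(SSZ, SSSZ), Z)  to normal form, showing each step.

  start: add(mul(SSZ, SSSZ), Z)
  [1] add(add(SSSZ, mul(SZ, SSSZ)), Z)
  [2] add(S(add(SSZ, mul(SZ, SSSZ))), Z)
  [3] S(add(add(SSZ, mul(SZ, SSSZ)), Z))
  [4] S(add(S(add(SZ, mul(SZ, SSSZ))), Z))
  [5] S(S(add(add(SZ, mul(SZ, SSSZ)), Z)))
  [6] S(S(add(S(add(Z, mul(SZ, SSSZ))), Z)))
  [7] S(S(S(add(add(Z, mul(SZ, SSSZ)), Z))))
  [8] S(S(S(add(mul(SZ, SSSZ), Z))))
  [9] S(S(S(add(add(SSSZ, mul(Z, SSSZ)), Z))))
  [10] S(S(S(add(S(add(SSZ, mul(Z, SSSZ))), Z))))
  [11] S(S(S(S(add(add(SSZ, mul(Z, SSSZ)), Z)))))
  [12] S(S(S(S(add(S(add(SZ, mul(Z, SSSZ))), Z)))))
  [13] S(S(S(S(S(add(add(SZ, mul(Z, SSSZ)), Z))))))
  [14] S(S(S(S(S(add(S(add(Z, mul(Z, SSSZ))), Z))))))
  [15] S(S(S(S(S(S(add(add(Z, mul(Z, SSSZ)), Z)))))))
  [16] S(S(S(S(S(S(add(mul(Z, SSSZ), Z)))))))
  [17] S(S(S(S(S(S(add(Z, Z)))))))
  [18] S^6(Z)

Answer: normal form = S^6(Z)  (in 18 steps)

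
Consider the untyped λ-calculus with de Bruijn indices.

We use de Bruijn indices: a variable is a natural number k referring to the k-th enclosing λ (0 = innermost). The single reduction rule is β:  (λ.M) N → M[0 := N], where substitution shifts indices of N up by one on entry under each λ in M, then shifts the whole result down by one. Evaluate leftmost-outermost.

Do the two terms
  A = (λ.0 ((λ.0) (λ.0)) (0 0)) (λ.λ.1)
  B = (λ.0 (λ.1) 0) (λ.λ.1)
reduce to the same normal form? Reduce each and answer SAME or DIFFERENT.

Term A:
  start: (λ.0 ((λ.0) (λ.0)) (0 0)) (λ.λ.1)
  step 1: (λ.λ.1) ((λ.0) (λ.0)) ((λ.λ.1) (λ.λ.1))
  step 2: (λ.(λ.0) (λ.0)) ((λ.λ.1) (λ.λ.1))
  step 3: (λ.0) (λ.0)
  step 4: λ.0

Term B:
  start: (λ.0 (λ.1) 0) (λ.λ.1)
  step 1: (λ.λ.1) (λ.λ.λ.1) (λ.λ.1)
  step 2: (λ.λ.λ.λ.1) (λ.λ.1)
  step 3: λ.λ.λ.1

Answer: DIFFERENT — A ⇓ λ.0, B ⇓ λ.λ.λ.1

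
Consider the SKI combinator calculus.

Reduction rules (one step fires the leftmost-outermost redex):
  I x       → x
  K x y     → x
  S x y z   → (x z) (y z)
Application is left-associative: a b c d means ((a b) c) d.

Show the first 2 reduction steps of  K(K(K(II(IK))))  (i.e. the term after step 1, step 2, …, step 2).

Answer: after 2 steps: K(K(K(IK)))

Derivation:
  start: K(K(K(II(IK))))
  →1  K(K(K(I(IK))))
  →2  K(K(K(IK)))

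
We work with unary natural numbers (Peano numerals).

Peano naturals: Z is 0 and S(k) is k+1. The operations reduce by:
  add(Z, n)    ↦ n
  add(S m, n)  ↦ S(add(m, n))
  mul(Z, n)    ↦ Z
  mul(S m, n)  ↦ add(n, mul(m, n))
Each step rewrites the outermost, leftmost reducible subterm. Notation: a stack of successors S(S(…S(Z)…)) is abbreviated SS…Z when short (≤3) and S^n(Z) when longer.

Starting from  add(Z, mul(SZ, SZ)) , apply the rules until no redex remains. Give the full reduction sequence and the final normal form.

Answer: normal form = SZ  (in 5 steps)

Derivation:
  start: add(Z, mul(SZ, SZ))
  step 1: mul(SZ, SZ)
  step 2: add(SZ, mul(Z, SZ))
  step 3: S(add(Z, mul(Z, SZ)))
  step 4: S(mul(Z, SZ))
  step 5: SZ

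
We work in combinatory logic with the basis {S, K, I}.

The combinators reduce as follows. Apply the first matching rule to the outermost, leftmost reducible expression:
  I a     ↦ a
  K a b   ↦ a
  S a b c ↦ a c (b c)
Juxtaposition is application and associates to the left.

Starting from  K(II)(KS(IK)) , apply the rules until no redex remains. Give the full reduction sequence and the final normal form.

Answer: normal form = I  (in 2 steps)

Derivation:
  start: K(II)(KS(IK))
  →1  II
  →2  I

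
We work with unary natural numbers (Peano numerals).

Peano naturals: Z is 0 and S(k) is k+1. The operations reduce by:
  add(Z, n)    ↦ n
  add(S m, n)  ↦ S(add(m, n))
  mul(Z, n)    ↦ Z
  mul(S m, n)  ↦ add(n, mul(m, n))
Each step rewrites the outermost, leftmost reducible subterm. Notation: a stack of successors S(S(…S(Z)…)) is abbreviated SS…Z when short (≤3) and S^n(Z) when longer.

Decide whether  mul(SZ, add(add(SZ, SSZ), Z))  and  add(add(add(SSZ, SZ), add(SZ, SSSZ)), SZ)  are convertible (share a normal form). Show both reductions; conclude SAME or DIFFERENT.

Answer: DIFFERENT — A ⇓ SSSZ, B ⇓ S^8(Z)

Working:
Term A:
  start: mul(SZ, add(add(SZ, SSZ), Z))
  →1  add(add(add(SZ, SSZ), Z), mul(Z, add(add(SZ, SSZ), Z)))
  →2  add(add(S(add(Z, SSZ)), Z), mul(Z, add(add(SZ, SSZ), Z)))
  →3  add(S(add(add(Z, SSZ), Z)), mul(Z, add(add(SZ, SSZ), Z)))
  →4  S(add(add(add(Z, SSZ), Z), mul(Z, add(add(SZ, SSZ), Z))))
  →5  S(add(add(SSZ, Z), mul(Z, add(add(SZ, SSZ), Z))))
  →6  S(add(S(add(SZ, Z)), mul(Z, add(add(SZ, SSZ), Z))))
  →7  S(S(add(add(SZ, Z), mul(Z, add(add(SZ, SSZ), Z)))))
  →8  S(S(add(S(add(Z, Z)), mul(Z, add(add(SZ, SSZ), Z)))))
  →9  S(S(S(add(add(Z, Z), mul(Z, add(add(SZ, SSZ), Z))))))
  →10  S(S(S(add(Z, mul(Z, add(add(SZ, SSZ), Z))))))
  →11  S(S(S(mul(Z, add(add(SZ, SSZ), Z)))))
  →12  SSSZ

Term B:
  start: add(add(add(SSZ, SZ), add(SZ, SSSZ)), SZ)
  →1  add(add(S(add(SZ, SZ)), add(SZ, SSSZ)), SZ)
  →2  add(S(add(add(SZ, SZ), add(SZ, SSSZ))), SZ)
  →3  S(add(add(add(SZ, SZ), add(SZ, SSSZ)), SZ))
  →4  S(add(add(S(add(Z, SZ)), add(SZ, SSSZ)), SZ))
  →5  S(add(S(add(add(Z, SZ), add(SZ, SSSZ))), SZ))
  →6  S(S(add(add(add(Z, SZ), add(SZ, SSSZ)), SZ)))
  →7  S(S(add(add(SZ, add(SZ, SSSZ)), SZ)))
  →8  S(S(add(S(add(Z, add(SZ, SSSZ))), SZ)))
  →9  S(S(S(add(add(Z, add(SZ, SSSZ)), SZ))))
  →10  S(S(S(add(add(SZ, SSSZ), SZ))))
  →11  S(S(S(add(S(add(Z, SSSZ)), SZ))))
  →12  S(S(S(S(add(add(Z, SSSZ), SZ)))))
  →13  S(S(S(S(add(SSSZ, SZ)))))
  →14  S(S(S(S(S(add(SSZ, SZ))))))
  →15  S(S(S(S(S(S(add(SZ, SZ)))))))
  →16  S(S(S(S(S(S(S(add(Z, SZ))))))))
  →17  S^8(Z)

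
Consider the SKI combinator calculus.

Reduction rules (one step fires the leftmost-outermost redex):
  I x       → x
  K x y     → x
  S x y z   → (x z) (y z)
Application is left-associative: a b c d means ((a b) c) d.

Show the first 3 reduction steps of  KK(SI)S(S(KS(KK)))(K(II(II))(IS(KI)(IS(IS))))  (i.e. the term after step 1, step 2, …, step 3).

  start: KK(SI)S(S(KS(KK)))(K(II(II))(IS(KI)(IS(IS))))
  →1  KS(S(KS(KK)))(K(II(II))(IS(KI)(IS(IS))))
  →2  S(K(II(II))(IS(KI)(IS(IS))))
  →3  S(II(II))

Answer: after 3 steps: S(II(II))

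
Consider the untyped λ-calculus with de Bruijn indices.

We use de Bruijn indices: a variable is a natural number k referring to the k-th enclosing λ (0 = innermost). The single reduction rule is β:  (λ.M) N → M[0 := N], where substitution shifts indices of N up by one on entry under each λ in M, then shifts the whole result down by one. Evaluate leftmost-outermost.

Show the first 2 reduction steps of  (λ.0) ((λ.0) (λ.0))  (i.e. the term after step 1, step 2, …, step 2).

  start: (λ.0) ((λ.0) (λ.0))
  [1] (λ.0) (λ.0)
  [2] λ.0

Answer: after 2 steps: λ.0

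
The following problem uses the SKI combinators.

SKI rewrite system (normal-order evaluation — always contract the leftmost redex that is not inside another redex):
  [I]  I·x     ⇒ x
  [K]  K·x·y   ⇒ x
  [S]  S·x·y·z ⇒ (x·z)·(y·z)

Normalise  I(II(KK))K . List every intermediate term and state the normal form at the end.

  start: I(II(KK))K
  [1] II(KK)K
  [2] I(KK)K
  [3] KKK
  [4] K

Answer: normal form = K  (in 4 steps)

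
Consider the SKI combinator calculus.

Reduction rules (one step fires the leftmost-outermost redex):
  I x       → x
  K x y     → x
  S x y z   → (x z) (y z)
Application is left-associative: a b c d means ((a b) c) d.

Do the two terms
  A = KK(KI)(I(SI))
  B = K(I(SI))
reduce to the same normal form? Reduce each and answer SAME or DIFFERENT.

Answer: SAME — A ⇓ K(SI), B ⇓ K(SI)

Working:
Term A:
  start: KK(KI)(I(SI))
  [1] K(I(SI))
  [2] K(SI)

Term B:
  start: K(I(SI))
  [1] K(SI)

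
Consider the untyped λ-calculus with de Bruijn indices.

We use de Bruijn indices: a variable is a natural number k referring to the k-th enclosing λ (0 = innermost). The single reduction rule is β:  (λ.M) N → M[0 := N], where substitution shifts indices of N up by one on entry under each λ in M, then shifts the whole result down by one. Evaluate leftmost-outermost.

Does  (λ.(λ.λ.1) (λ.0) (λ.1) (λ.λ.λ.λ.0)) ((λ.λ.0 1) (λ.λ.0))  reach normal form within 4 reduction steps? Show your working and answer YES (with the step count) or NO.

Answer: YES — reaches normal form λ.λ.λ.λ.0 in 4 ≤ 4 steps

Derivation:
  start: (λ.(λ.λ.1) (λ.0) (λ.1) (λ.λ.λ.λ.0)) ((λ.λ.0 1) (λ.λ.0))
  →1  (λ.λ.1) (λ.0) (λ.(λ.λ.0 1) (λ.λ.0)) (λ.λ.λ.λ.0)
  →2  (λ.λ.0) (λ.(λ.λ.0 1) (λ.λ.0)) (λ.λ.λ.λ.0)
  →3  (λ.0) (λ.λ.λ.λ.0)
  →4  λ.λ.λ.λ.0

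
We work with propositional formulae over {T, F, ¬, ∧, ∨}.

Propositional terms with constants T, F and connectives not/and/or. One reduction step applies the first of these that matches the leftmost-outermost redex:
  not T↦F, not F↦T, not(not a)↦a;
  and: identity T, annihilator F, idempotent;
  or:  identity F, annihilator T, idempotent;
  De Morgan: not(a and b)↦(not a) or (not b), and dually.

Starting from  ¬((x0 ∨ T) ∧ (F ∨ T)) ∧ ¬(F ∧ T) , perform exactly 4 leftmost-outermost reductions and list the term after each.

Answer: after 4 steps: (F ∨ ¬(F ∨ T)) ∧ ¬(F ∧ T)

Working:
  start: ¬((x0 ∨ T) ∧ (F ∨ T)) ∧ ¬(F ∧ T)
  →1  (¬(x0 ∨ T) ∨ ¬(F ∨ T)) ∧ ¬(F ∧ T)
  →2  ((¬x0 ∧ ¬T) ∨ ¬(F ∨ T)) ∧ ¬(F ∧ T)
  →3  ((¬x0 ∧ F) ∨ ¬(F ∨ T)) ∧ ¬(F ∧ T)
  →4  (F ∨ ¬(F ∨ T)) ∧ ¬(F ∧ T)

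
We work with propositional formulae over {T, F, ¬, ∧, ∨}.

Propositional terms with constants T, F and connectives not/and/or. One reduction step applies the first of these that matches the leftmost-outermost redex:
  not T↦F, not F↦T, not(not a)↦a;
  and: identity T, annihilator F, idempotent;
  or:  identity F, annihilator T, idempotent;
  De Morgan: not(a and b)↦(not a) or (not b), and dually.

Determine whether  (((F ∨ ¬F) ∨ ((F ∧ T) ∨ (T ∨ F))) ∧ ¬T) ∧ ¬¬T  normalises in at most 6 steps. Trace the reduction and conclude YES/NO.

Answer: YES — reaches normal form F in 6 ≤ 6 steps

Working:
  start: (((F ∨ ¬F) ∨ ((F ∧ T) ∨ (T ∨ F))) ∧ ¬T) ∧ ¬¬T
  step 1: ((¬F ∨ ((F ∧ T) ∨ (T ∨ F))) ∧ ¬T) ∧ ¬¬T
  step 2: ((T ∨ ((F ∧ T) ∨ (T ∨ F))) ∧ ¬T) ∧ ¬¬T
  step 3: (T ∧ ¬T) ∧ ¬¬T
  step 4: ¬T ∧ ¬¬T
  step 5: F ∧ ¬¬T
  step 6: F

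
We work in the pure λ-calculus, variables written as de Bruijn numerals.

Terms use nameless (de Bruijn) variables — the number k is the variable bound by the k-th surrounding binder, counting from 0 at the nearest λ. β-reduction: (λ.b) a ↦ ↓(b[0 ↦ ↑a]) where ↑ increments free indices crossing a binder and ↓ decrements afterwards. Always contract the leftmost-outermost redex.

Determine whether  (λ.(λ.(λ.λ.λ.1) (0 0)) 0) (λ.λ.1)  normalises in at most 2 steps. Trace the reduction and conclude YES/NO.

Answer: NO — after 2 steps the term is (λ.λ.λ.1) ((λ.λ.1) (λ.λ.1)), not yet normal

Working:
  start: (λ.(λ.(λ.λ.λ.1) (0 0)) 0) (λ.λ.1)
  step 1: (λ.(λ.λ.λ.1) (0 0)) (λ.λ.1)
  step 2: (λ.λ.λ.1) ((λ.λ.1) (λ.λ.1))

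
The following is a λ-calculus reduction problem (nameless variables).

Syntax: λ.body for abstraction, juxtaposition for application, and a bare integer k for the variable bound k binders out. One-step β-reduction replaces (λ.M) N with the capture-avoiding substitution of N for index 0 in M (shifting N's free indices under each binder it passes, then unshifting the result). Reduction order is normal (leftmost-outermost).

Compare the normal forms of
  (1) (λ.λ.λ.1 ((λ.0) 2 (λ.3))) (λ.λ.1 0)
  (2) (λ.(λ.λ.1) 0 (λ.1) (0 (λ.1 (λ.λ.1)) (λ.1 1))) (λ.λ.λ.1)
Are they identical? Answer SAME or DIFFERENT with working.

Answer: DIFFERENT — A ⇓ λ.λ.1 (λ.λ.λ.1 0), B ⇓ λ.λ.1

Derivation:
Term A:
  start: (λ.λ.λ.1 ((λ.0) 2 (λ.3))) (λ.λ.1 0)
  step 1: λ.λ.1 ((λ.0) (λ.λ.1 0) (λ.λ.λ.1 0))
  step 2: λ.λ.1 ((λ.λ.1 0) (λ.λ.λ.1 0))
  step 3: λ.λ.1 (λ.(λ.λ.λ.1 0) 0)
  step 4: λ.λ.1 (λ.λ.λ.1 0)

Term B:
  start: (λ.(λ.λ.1) 0 (λ.1) (0 (λ.1 (λ.λ.1)) (λ.1 1))) (λ.λ.λ.1)
  step 1: (λ.λ.1) (λ.λ.λ.1) (λ.λ.λ.λ.1) ((λ.λ.λ.1) (λ.(λ.λ.λ.1) (λ.λ.1)) (λ.(λ.λ.λ.1) (λ.λ.λ.1)))
  step 2: (λ.λ.λ.λ.1) (λ.λ.λ.λ.1) ((λ.λ.λ.1) (λ.(λ.λ.λ.1) (λ.λ.1)) (λ.(λ.λ.λ.1) (λ.λ.λ.1)))
  step 3: (λ.λ.λ.1) ((λ.λ.λ.1) (λ.(λ.λ.λ.1) (λ.λ.1)) (λ.(λ.λ.λ.1) (λ.λ.λ.1)))
  step 4: λ.λ.1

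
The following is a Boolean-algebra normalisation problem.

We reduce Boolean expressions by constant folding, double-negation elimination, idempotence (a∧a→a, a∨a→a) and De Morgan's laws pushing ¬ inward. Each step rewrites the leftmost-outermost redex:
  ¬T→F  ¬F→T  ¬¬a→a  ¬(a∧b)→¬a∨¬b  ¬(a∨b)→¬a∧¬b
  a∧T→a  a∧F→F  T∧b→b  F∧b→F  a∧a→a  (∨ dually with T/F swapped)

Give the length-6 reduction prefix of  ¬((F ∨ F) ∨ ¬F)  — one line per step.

  start: ¬((F ∨ F) ∨ ¬F)
  →1  ¬(F ∨ F) ∧ ¬¬F
  →2  (¬F ∧ ¬F) ∧ ¬¬F
  →3  ¬F ∧ ¬¬F
  →4  T ∧ ¬¬F
  →5  ¬¬F
  →6  F

Answer: after 6 steps: F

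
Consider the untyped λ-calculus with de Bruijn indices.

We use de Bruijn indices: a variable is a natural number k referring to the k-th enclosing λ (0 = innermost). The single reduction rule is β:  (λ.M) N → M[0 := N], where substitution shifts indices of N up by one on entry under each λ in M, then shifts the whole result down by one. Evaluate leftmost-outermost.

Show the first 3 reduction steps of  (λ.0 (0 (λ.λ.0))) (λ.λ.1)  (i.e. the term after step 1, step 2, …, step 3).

Answer: after 3 steps: λ.λ.λ.λ.0

Reduction:
  start: (λ.0 (0 (λ.λ.0))) (λ.λ.1)
  [1] (λ.λ.1) ((λ.λ.1) (λ.λ.0))
  [2] λ.(λ.λ.1) (λ.λ.0)
  [3] λ.λ.λ.λ.0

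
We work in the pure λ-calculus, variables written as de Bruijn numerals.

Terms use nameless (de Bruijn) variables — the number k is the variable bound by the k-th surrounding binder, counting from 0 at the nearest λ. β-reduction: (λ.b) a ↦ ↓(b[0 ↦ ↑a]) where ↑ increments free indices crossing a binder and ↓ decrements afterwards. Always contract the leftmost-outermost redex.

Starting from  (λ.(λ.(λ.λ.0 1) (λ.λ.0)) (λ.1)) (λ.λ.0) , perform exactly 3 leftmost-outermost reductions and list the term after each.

  start: (λ.(λ.(λ.λ.0 1) (λ.λ.0)) (λ.1)) (λ.λ.0)
  [1] (λ.(λ.λ.0 1) (λ.λ.0)) (λ.λ.λ.0)
  [2] (λ.λ.0 1) (λ.λ.0)
  [3] λ.0 (λ.λ.0)

Answer: after 3 steps: λ.0 (λ.λ.0)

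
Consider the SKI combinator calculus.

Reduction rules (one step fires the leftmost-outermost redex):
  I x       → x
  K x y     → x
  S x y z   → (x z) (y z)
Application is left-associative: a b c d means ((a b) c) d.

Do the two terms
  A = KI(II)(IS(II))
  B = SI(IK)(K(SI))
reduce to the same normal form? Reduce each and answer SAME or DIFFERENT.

Answer: SAME — A ⇓ SI, B ⇓ SI

Reduction:
Term A:
  start: KI(II)(IS(II))
  step 1: I(IS(II))
  step 2: IS(II)
  step 3: S(II)
  step 4: SI

Term B:
  start: SI(IK)(K(SI))
  step 1: I(K(SI))(IK(K(SI)))
  step 2: K(SI)(IK(K(SI)))
  step 3: SI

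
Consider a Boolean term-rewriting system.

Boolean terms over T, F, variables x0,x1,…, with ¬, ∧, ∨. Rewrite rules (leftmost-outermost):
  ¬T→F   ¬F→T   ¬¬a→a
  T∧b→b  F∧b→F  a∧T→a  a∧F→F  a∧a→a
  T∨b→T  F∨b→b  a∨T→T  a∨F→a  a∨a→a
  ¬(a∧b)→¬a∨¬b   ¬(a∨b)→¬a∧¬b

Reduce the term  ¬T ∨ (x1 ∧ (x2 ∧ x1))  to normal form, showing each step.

  start: ¬T ∨ (x1 ∧ (x2 ∧ x1))
  [1] F ∨ (x1 ∧ (x2 ∧ x1))
  [2] x1 ∧ (x2 ∧ x1)

Answer: normal form = x1 ∧ (x2 ∧ x1)  (in 2 steps)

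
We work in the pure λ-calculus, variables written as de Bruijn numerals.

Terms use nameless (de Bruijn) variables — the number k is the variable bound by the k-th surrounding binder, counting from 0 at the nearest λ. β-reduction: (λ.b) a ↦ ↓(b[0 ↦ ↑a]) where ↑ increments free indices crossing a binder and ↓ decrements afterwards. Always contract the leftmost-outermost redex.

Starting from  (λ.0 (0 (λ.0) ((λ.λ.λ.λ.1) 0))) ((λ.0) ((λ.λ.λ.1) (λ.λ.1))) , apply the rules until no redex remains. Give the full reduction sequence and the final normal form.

  start: (λ.0 (0 (λ.0) ((λ.λ.λ.λ.1) 0))) ((λ.0) ((λ.λ.λ.1) (λ.λ.1)))
  step 1: (λ.0) ((λ.λ.λ.1) (λ.λ.1)) ((λ.0) ((λ.λ.λ.1) (λ.λ.1)) (λ.0) ((λ.λ.λ.λ.1) ((λ.0) ((λ.λ.λ.1) (λ.λ.1)))))
  step 2: (λ.λ.λ.1) (λ.λ.1) ((λ.0) ((λ.λ.λ.1) (λ.λ.1)) (λ.0) ((λ.λ.λ.λ.1) ((λ.0) ((λ.λ.λ.1) (λ.λ.1)))))
  step 3: (λ.λ.1) ((λ.0) ((λ.λ.λ.1) (λ.λ.1)) (λ.0) ((λ.λ.λ.λ.1) ((λ.0) ((λ.λ.λ.1) (λ.λ.1)))))
  step 4: λ.(λ.0) ((λ.λ.λ.1) (λ.λ.1)) (λ.0) ((λ.λ.λ.λ.1) ((λ.0) ((λ.λ.λ.1) (λ.λ.1))))
  step 5: λ.(λ.λ.λ.1) (λ.λ.1) (λ.0) ((λ.λ.λ.λ.1) ((λ.0) ((λ.λ.λ.1) (λ.λ.1))))
  step 6: λ.(λ.λ.1) (λ.0) ((λ.λ.λ.λ.1) ((λ.0) ((λ.λ.λ.1) (λ.λ.1))))
  step 7: λ.(λ.λ.0) ((λ.λ.λ.λ.1) ((λ.0) ((λ.λ.λ.1) (λ.λ.1))))
  step 8: λ.λ.0

Answer: normal form = λ.λ.0  (in 8 steps)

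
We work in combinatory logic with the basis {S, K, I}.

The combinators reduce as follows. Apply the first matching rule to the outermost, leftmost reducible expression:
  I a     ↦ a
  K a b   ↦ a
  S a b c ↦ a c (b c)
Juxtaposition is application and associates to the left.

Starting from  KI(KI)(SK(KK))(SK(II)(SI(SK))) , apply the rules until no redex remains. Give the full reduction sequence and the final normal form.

  start: KI(KI)(SK(KK))(SK(II)(SI(SK)))
  step 1: I(SK(KK))(SK(II)(SI(SK)))
  step 2: SK(KK)(SK(II)(SI(SK)))
  step 3: K(SK(II)(SI(SK)))(KK(SK(II)(SI(SK))))
  step 4: SK(II)(SI(SK))
  step 5: K(SI(SK))(II(SI(SK)))
  step 6: SI(SK)

Answer: normal form = SI(SK)  (in 6 steps)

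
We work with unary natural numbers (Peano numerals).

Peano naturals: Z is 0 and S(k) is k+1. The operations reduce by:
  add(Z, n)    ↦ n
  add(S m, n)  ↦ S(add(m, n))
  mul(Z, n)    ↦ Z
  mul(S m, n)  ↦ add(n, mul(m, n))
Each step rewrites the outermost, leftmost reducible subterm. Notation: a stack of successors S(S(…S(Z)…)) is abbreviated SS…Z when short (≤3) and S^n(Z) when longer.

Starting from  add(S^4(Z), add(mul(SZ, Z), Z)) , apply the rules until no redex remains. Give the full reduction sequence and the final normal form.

  start: add(S^4(Z), add(mul(SZ, Z), Z))
  step 1: S(add(SSSZ, add(mul(SZ, Z), Z)))
  step 2: S(S(add(SSZ, add(mul(SZ, Z), Z))))
  step 3: S(S(S(add(SZ, add(mul(SZ, Z), Z)))))
  step 4: S(S(S(S(add(Z, add(mul(SZ, Z), Z))))))
  step 5: S(S(S(S(add(mul(SZ, Z), Z)))))
  step 6: S(S(S(S(add(add(Z, mul(Z, Z)), Z)))))
  step 7: S(S(S(S(add(mul(Z, Z), Z)))))
  step 8: S(S(S(S(add(Z, Z)))))
  step 9: S^4(Z)

Answer: normal form = S^4(Z)  (in 9 steps)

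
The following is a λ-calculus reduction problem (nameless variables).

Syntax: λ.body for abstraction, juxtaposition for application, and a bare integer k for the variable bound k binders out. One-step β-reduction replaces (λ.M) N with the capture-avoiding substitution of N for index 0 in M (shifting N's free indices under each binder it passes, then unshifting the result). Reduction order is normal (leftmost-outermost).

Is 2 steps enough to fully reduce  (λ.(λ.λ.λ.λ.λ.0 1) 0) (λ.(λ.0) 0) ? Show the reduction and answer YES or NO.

Answer: YES — reaches normal form λ.λ.λ.λ.0 1 in 2 ≤ 2 steps

Working:
  start: (λ.(λ.λ.λ.λ.λ.0 1) 0) (λ.(λ.0) 0)
  step 1: (λ.λ.λ.λ.λ.0 1) (λ.(λ.0) 0)
  step 2: λ.λ.λ.λ.0 1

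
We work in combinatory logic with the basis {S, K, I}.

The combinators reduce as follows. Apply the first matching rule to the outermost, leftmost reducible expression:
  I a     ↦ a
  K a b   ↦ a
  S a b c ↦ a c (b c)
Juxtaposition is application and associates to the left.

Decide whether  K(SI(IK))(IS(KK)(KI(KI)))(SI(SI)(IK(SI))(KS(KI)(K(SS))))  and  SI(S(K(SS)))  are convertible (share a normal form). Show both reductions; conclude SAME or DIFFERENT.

Answer: SAME — A ⇓ SI(S(K(SS))), B ⇓ SI(S(K(SS)))

Reduction:
Term A:
  start: K(SI(IK))(IS(KK)(KI(KI)))(SI(SI)(IK(SI))(KS(KI)(K(SS))))
  →1  SI(IK)(SI(SI)(IK(SI))(KS(KI)(K(SS))))
  →2  I(SI(SI)(IK(SI))(KS(KI)(K(SS))))(IK(SI(SI)(IK(SI))(KS(KI)(K(SS)))))
  →3  SI(SI)(IK(SI))(KS(KI)(K(SS)))(IK(SI(SI)(IK(SI))(KS(KI)(K(SS)))))
  →4  I(IK(SI))(SI(IK(SI)))(KS(KI)(K(SS)))(IK(SI(SI)(IK(SI))(KS(KI)(K(SS)))))
  →5  IK(SI)(SI(IK(SI)))(KS(KI)(K(SS)))(IK(SI(SI)(IK(SI))(KS(KI)(K(SS)))))
  →6  K(SI)(SI(IK(SI)))(KS(KI)(K(SS)))(IK(SI(SI)(IK(SI))(KS(KI)(K(SS)))))
  →7  SI(KS(KI)(K(SS)))(IK(SI(SI)(IK(SI))(KS(KI)(K(SS)))))
  →8  I(IK(SI(SI)(IK(SI))(KS(KI)(K(SS)))))(KS(KI)(K(SS))(IK(SI(SI)(IK(SI))(KS(KI)(K(SS))))))
  →9  IK(SI(SI)(IK(SI))(KS(KI)(K(SS))))(KS(KI)(K(SS))(IK(SI(SI)(IK(SI))(KS(KI)(K(SS))))))
  →10  K(SI(SI)(IK(SI))(KS(KI)(K(SS))))(KS(KI)(K(SS))(IK(SI(SI)(IK(SI))(KS(KI)(K(SS))))))
  →11  SI(SI)(IK(SI))(KS(KI)(K(SS)))
  →12  I(IK(SI))(SI(IK(SI)))(KS(KI)(K(SS)))
  →13  IK(SI)(SI(IK(SI)))(KS(KI)(K(SS)))
  →14  K(SI)(SI(IK(SI)))(KS(KI)(K(SS)))
  →15  SI(KS(KI)(K(SS)))
  →16  SI(S(K(SS)))

Term B:
  start: SI(S(K(SS)))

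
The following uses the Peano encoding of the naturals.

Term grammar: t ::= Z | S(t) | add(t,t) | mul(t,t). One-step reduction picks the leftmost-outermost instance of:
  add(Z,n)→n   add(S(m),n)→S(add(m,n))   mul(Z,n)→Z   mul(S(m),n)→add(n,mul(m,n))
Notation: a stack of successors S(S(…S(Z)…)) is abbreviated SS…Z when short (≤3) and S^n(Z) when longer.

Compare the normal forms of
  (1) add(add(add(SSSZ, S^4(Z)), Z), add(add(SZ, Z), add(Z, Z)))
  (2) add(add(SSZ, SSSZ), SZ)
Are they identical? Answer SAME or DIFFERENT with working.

Answer: DIFFERENT — A ⇓ S^8(Z), B ⇓ S^6(Z)

Derivation:
Term A:
  start: add(add(add(SSSZ, S^4(Z)), Z), add(add(SZ, Z), add(Z, Z)))
  step 1: add(add(S(add(SSZ, S^4(Z))), Z), add(add(SZ, Z), add(Z, Z)))
  step 2: add(S(add(add(SSZ, S^4(Z)), Z)), add(add(SZ, Z), add(Z, Z)))
  step 3: S(add(add(add(SSZ, S^4(Z)), Z), add(add(SZ, Z), add(Z, Z))))
  step 4: S(add(add(S(add(SZ, S^4(Z))), Z), add(add(SZ, Z), add(Z, Z))))
  step 5: S(add(S(add(add(SZ, S^4(Z)), Z)), add(add(SZ, Z), add(Z, Z))))
  step 6: S(S(add(add(add(SZ, S^4(Z)), Z), add(add(SZ, Z), add(Z, Z)))))
  step 7: S(S(add(add(S(add(Z, S^4(Z))), Z), add(add(SZ, Z), add(Z, Z)))))
  step 8: S(S(add(S(add(add(Z, S^4(Z)), Z)), add(add(SZ, Z), add(Z, Z)))))
  step 9: S(S(S(add(add(add(Z, S^4(Z)), Z), add(add(SZ, Z), add(Z, Z))))))
  step 10: S(S(S(add(add(S^4(Z), Z), add(add(SZ, Z), add(Z, Z))))))
  step 11: S(S(S(add(S(add(SSSZ, Z)), add(add(SZ, Z), add(Z, Z))))))
  step 12: S(S(S(S(add(add(SSSZ, Z), add(add(SZ, Z), add(Z, Z)))))))
  step 13: S(S(S(S(add(S(add(SSZ, Z)), add(add(SZ, Z), add(Z, Z)))))))
  step 14: S(S(S(S(S(add(add(SSZ, Z), add(add(SZ, Z), add(Z, Z))))))))
  step 15: S(S(S(S(S(add(S(add(SZ, Z)), add(add(SZ, Z), add(Z, Z))))))))
  step 16: S(S(S(S(S(S(add(add(SZ, Z), add(add(SZ, Z), add(Z, Z)))))))))
  step 17: S(S(S(S(S(S(add(S(add(Z, Z)), add(add(SZ, Z), add(Z, Z)))))))))
  step 18: S(S(S(S(S(S(S(add(add(Z, Z), add(add(SZ, Z), add(Z, Z))))))))))
  step 19: S(S(S(S(S(S(S(add(Z, add(add(SZ, Z), add(Z, Z))))))))))
  step 20: S(S(S(S(S(S(S(add(add(SZ, Z), add(Z, Z)))))))))
  step 21: S(S(S(S(S(S(S(add(S(add(Z, Z)), add(Z, Z)))))))))
  step 22: S(S(S(S(S(S(S(S(add(add(Z, Z), add(Z, Z))))))))))
  step 23: S(S(S(S(S(S(S(S(add(Z, add(Z, Z))))))))))
  step 24: S(S(S(S(S(S(S(S(add(Z, Z)))))))))
  step 25: S^8(Z)

Term B:
  start: add(add(SSZ, SSSZ), SZ)
  step 1: add(S(add(SZ, SSSZ)), SZ)
  step 2: S(add(add(SZ, SSSZ), SZ))
  step 3: S(add(S(add(Z, SSSZ)), SZ))
  step 4: S(S(add(add(Z, SSSZ), SZ)))
  step 5: S(S(add(SSSZ, SZ)))
  step 6: S(S(S(add(SSZ, SZ))))
  step 7: S(S(S(S(add(SZ, SZ)))))
  step 8: S(S(S(S(S(add(Z, SZ))))))
  step 9: S^6(Z)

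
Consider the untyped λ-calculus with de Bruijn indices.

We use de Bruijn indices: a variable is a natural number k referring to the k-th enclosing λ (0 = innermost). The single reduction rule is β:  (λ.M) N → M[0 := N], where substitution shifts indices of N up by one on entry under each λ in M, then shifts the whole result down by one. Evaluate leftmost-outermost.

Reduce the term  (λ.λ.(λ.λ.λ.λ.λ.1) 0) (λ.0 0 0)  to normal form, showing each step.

  start: (λ.λ.(λ.λ.λ.λ.λ.1) 0) (λ.0 0 0)
  step 1: λ.(λ.λ.λ.λ.λ.1) 0
  step 2: λ.λ.λ.λ.λ.1

Answer: normal form = λ.λ.λ.λ.λ.1  (in 2 steps)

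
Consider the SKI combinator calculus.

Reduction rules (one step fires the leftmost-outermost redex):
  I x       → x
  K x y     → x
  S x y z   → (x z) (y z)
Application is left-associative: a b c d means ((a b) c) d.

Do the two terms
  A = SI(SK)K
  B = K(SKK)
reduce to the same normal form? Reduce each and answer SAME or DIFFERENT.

Term A:
  start: SI(SK)K
  →1  IK(SKK)
  →2  K(SKK)

Term B:
  start: K(SKK)

Answer: SAME — A ⇓ K(SKK), B ⇓ K(SKK)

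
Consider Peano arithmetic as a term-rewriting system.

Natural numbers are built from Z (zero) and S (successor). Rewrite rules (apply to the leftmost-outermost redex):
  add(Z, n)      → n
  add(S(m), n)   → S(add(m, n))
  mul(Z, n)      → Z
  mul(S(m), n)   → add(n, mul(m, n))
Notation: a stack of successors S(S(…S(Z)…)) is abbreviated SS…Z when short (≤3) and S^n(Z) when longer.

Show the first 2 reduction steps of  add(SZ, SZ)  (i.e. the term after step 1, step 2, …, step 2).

  start: add(SZ, SZ)
  [1] S(add(Z, SZ))
  [2] SSZ

Answer: after 2 steps: SSZ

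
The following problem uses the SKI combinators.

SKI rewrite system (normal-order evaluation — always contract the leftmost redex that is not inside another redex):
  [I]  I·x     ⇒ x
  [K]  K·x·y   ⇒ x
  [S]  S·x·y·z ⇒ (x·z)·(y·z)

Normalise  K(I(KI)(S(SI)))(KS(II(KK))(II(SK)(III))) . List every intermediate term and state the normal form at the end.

Answer: normal form = I  (in 3 steps)

Reduction:
  start: K(I(KI)(S(SI)))(KS(II(KK))(II(SK)(III)))
  step 1: I(KI)(S(SI))
  step 2: KI(S(SI))
  step 3: I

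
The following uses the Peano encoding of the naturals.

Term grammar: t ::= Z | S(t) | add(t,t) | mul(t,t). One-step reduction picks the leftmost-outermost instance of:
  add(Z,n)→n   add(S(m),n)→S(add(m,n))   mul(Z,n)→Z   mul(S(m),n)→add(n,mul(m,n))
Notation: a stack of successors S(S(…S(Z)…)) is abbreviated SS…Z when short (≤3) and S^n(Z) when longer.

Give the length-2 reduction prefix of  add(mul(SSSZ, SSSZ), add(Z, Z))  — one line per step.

Answer: after 2 steps: add(S(add(SSZ, mul(SSZ, SSSZ))), add(Z, Z))

Reduction:
  start: add(mul(SSSZ, SSSZ), add(Z, Z))
  [1] add(add(SSSZ, mul(SSZ, SSSZ)), add(Z, Z))
  [2] add(S(add(SSZ, mul(SSZ, SSSZ))), add(Z, Z))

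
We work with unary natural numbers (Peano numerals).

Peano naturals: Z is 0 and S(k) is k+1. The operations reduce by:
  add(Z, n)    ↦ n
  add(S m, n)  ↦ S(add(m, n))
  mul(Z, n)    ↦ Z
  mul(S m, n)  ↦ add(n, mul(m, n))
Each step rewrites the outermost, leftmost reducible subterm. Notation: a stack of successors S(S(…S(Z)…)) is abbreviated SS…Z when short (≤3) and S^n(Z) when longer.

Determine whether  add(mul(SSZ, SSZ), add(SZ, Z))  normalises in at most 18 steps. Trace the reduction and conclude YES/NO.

Answer: YES — reaches normal form S^5(Z) in 16 ≤ 18 steps

Working:
  start: add(mul(SSZ, SSZ), add(SZ, Z))
  →1  add(add(SSZ, mul(SZ, SSZ)), add(SZ, Z))
  →2  add(S(add(SZ, mul(SZ, SSZ))), add(SZ, Z))
  →3  S(add(add(SZ, mul(SZ, SSZ)), add(SZ, Z)))
  →4  S(add(S(add(Z, mul(SZ, SSZ))), add(SZ, Z)))
  →5  S(S(add(add(Z, mul(SZ, SSZ)), add(SZ, Z))))
  →6  S(S(add(mul(SZ, SSZ), add(SZ, Z))))
  →7  S(S(add(add(SSZ, mul(Z, SSZ)), add(SZ, Z))))
  →8  S(S(add(S(add(SZ, mul(Z, SSZ))), add(SZ, Z))))
  →9  S(S(S(add(add(SZ, mul(Z, SSZ)), add(SZ, Z)))))
  →10  S(S(S(add(S(add(Z, mul(Z, SSZ))), add(SZ, Z)))))
  →11  S(S(S(S(add(add(Z, mul(Z, SSZ)), add(SZ, Z))))))
  →12  S(S(S(S(add(mul(Z, SSZ), add(SZ, Z))))))
  →13  S(S(S(S(add(Z, add(SZ, Z))))))
  →14  S(S(S(S(add(SZ, Z)))))
  →15  S(S(S(S(S(add(Z, Z))))))
  →16  S^5(Z)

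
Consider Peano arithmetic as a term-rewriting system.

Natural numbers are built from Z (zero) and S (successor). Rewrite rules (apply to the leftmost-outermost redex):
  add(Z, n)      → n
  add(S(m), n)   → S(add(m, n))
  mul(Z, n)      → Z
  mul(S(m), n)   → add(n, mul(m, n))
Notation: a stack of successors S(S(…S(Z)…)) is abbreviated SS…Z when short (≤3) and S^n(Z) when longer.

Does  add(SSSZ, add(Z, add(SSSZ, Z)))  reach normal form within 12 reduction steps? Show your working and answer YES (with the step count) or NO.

  start: add(SSSZ, add(Z, add(SSSZ, Z)))
  →1  S(add(SSZ, add(Z, add(SSSZ, Z))))
  →2  S(S(add(SZ, add(Z, add(SSSZ, Z)))))
  →3  S(S(S(add(Z, add(Z, add(SSSZ, Z))))))
  →4  S(S(S(add(Z, add(SSSZ, Z)))))
  →5  S(S(S(add(SSSZ, Z))))
  →6  S(S(S(S(add(SSZ, Z)))))
  →7  S(S(S(S(S(add(SZ, Z))))))
  →8  S(S(S(S(S(S(add(Z, Z)))))))
  →9  S^6(Z)

Answer: YES — reaches normal form S^6(Z) in 9 ≤ 12 steps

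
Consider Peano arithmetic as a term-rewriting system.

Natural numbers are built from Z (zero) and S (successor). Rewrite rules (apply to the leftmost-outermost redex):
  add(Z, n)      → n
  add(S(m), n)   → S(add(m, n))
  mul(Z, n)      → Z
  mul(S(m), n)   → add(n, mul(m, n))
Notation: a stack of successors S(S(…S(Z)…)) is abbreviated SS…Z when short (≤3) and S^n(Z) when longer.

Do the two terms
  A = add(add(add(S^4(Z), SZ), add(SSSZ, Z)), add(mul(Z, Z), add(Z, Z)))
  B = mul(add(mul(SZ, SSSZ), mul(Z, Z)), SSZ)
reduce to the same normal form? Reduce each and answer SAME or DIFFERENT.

Term A:
  start: add(add(add(S^4(Z), SZ), add(SSSZ, Z)), add(mul(Z, Z), add(Z, Z)))
  step 1: add(add(S(add(SSSZ, SZ)), add(SSSZ, Z)), add(mul(Z, Z), add(Z, Z)))
  step 2: add(S(add(add(SSSZ, SZ), add(SSSZ, Z))), add(mul(Z, Z), add(Z, Z)))
  step 3: S(add(add(add(SSSZ, SZ), add(SSSZ, Z)), add(mul(Z, Z), add(Z, Z))))
  step 4: S(add(add(S(add(SSZ, SZ)), add(SSSZ, Z)), add(mul(Z, Z), add(Z, Z))))
  step 5: S(add(S(add(add(SSZ, SZ), add(SSSZ, Z))), add(mul(Z, Z), add(Z, Z))))
  step 6: S(S(add(add(add(SSZ, SZ), add(SSSZ, Z)), add(mul(Z, Z), add(Z, Z)))))
  step 7: S(S(add(add(S(add(SZ, SZ)), add(SSSZ, Z)), add(mul(Z, Z), add(Z, Z)))))
  step 8: S(S(add(S(add(add(SZ, SZ), add(SSSZ, Z))), add(mul(Z, Z), add(Z, Z)))))
  step 9: S(S(S(add(add(add(SZ, SZ), add(SSSZ, Z)), add(mul(Z, Z), add(Z, Z))))))
  step 10: S(S(S(add(add(S(add(Z, SZ)), add(SSSZ, Z)), add(mul(Z, Z), add(Z, Z))))))
  step 11: S(S(S(add(S(add(add(Z, SZ), add(SSSZ, Z))), add(mul(Z, Z), add(Z, Z))))))
  step 12: S(S(S(S(add(add(add(Z, SZ), add(SSSZ, Z)), add(mul(Z, Z), add(Z, Z)))))))
  step 13: S(S(S(S(add(add(SZ, add(SSSZ, Z)), add(mul(Z, Z), add(Z, Z)))))))
  step 14: S(S(S(S(add(S(add(Z, add(SSSZ, Z))), add(mul(Z, Z), add(Z, Z)))))))
  step 15: S(S(S(S(S(add(add(Z, add(SSSZ, Z)), add(mul(Z, Z), add(Z, Z))))))))
  step 16: S(S(S(S(S(add(add(SSSZ, Z), add(mul(Z, Z), add(Z, Z))))))))
  step 17: S(S(S(S(S(add(S(add(SSZ, Z)), add(mul(Z, Z), add(Z, Z))))))))
  step 18: S(S(S(S(S(S(add(add(SSZ, Z), add(mul(Z, Z), add(Z, Z)))))))))
  step 19: S(S(S(S(S(S(add(S(add(SZ, Z)), add(mul(Z, Z), add(Z, Z)))))))))
  step 20: S(S(S(S(S(S(S(add(add(SZ, Z), add(mul(Z, Z), add(Z, Z))))))))))
  step 21: S(S(S(S(S(S(S(add(S(add(Z, Z)), add(mul(Z, Z), add(Z, Z))))))))))
  step 22: S(S(S(S(S(S(S(S(add(add(Z, Z), add(mul(Z, Z), add(Z, Z)))))))))))
  step 23: S(S(S(S(S(S(S(S(add(Z, add(mul(Z, Z), add(Z, Z)))))))))))
  step 24: S(S(S(S(S(S(S(S(add(mul(Z, Z), add(Z, Z))))))))))
  step 25: S(S(S(S(S(S(S(S(add(Z, add(Z, Z))))))))))
  step 26: S(S(S(S(S(S(S(S(add(Z, Z)))))))))
  step 27: S^8(Z)

Term B:
  start: mul(add(mul(SZ, SSSZ), mul(Z, Z)), SSZ)
  step 1: mul(add(add(SSSZ, mul(Z, SSSZ)), mul(Z, Z)), SSZ)
  step 2: mul(add(S(add(SSZ, mul(Z, SSSZ))), mul(Z, Z)), SSZ)
  step 3: mul(S(add(add(SSZ, mul(Z, SSSZ)), mul(Z, Z))), SSZ)
  step 4: add(SSZ, mul(add(add(SSZ, mul(Z, SSSZ)), mul(Z, Z)), SSZ))
  step 5: S(add(SZ, mul(add(add(SSZ, mul(Z, SSSZ)), mul(Z, Z)), SSZ)))
  step 6: S(S(add(Z, mul(add(add(SSZ, mul(Z, SSSZ)), mul(Z, Z)), SSZ))))
  step 7: S(S(mul(add(add(SSZ, mul(Z, SSSZ)), mul(Z, Z)), SSZ)))
  step 8: S(S(mul(add(S(add(SZ, mul(Z, SSSZ))), mul(Z, Z)), SSZ)))
  step 9: S(S(mul(S(add(add(SZ, mul(Z, SSSZ)), mul(Z, Z))), SSZ)))
  step 10: S(S(add(SSZ, mul(add(add(SZ, mul(Z, SSSZ)), mul(Z, Z)), SSZ))))
  step 11: S(S(S(add(SZ, mul(add(add(SZ, mul(Z, SSSZ)), mul(Z, Z)), SSZ)))))
  step 12: S(S(S(S(add(Z, mul(add(add(SZ, mul(Z, SSSZ)), mul(Z, Z)), SSZ))))))
  step 13: S(S(S(S(mul(add(add(SZ, mul(Z, SSSZ)), mul(Z, Z)), SSZ)))))
  step 14: S(S(S(S(mul(add(S(add(Z, mul(Z, SSSZ))), mul(Z, Z)), SSZ)))))
  step 15: S(S(S(S(mul(S(add(add(Z, mul(Z, SSSZ)), mul(Z, Z))), SSZ)))))
  step 16: S(S(S(S(add(SSZ, mul(add(add(Z, mul(Z, SSSZ)), mul(Z, Z)), SSZ))))))
  step 17: S(S(S(S(S(add(SZ, mul(add(add(Z, mul(Z, SSSZ)), mul(Z, Z)), SSZ)))))))
  step 18: S(S(S(S(S(S(add(Z, mul(add(add(Z, mul(Z, SSSZ)), mul(Z, Z)), SSZ))))))))
  step 19: S(S(S(S(S(S(mul(add(add(Z, mul(Z, SSSZ)), mul(Z, Z)), SSZ)))))))
  step 20: S(S(S(S(S(S(mul(add(mul(Z, SSSZ), mul(Z, Z)), SSZ)))))))
  step 21: S(S(S(S(S(S(mul(add(Z, mul(Z, Z)), SSZ)))))))
  step 22: S(S(S(S(S(S(mul(mul(Z, Z), SSZ)))))))
  step 23: S(S(S(S(S(S(mul(Z, SSZ)))))))
  step 24: S^6(Z)

Answer: DIFFERENT — A ⇓ S^8(Z), B ⇓ S^6(Z)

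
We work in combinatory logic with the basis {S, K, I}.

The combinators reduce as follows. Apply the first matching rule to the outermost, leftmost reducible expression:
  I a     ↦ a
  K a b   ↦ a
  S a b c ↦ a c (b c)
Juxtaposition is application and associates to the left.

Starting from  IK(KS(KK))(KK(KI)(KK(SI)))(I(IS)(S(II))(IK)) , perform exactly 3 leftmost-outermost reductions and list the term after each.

  start: IK(KS(KK))(KK(KI)(KK(SI)))(I(IS)(S(II))(IK))
  [1] K(KS(KK))(KK(KI)(KK(SI)))(I(IS)(S(II))(IK))
  [2] KS(KK)(I(IS)(S(II))(IK))
  [3] S(I(IS)(S(II))(IK))

Answer: after 3 steps: S(I(IS)(S(II))(IK))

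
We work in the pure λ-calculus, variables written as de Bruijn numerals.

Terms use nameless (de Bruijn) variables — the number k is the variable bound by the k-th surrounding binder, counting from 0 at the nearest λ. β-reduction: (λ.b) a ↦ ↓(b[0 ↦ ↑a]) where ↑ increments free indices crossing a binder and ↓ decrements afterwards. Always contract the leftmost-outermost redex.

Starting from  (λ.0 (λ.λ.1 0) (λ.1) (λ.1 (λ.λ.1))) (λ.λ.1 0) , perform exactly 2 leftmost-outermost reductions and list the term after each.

  start: (λ.0 (λ.λ.1 0) (λ.1) (λ.1 (λ.λ.1))) (λ.λ.1 0)
  [1] (λ.λ.1 0) (λ.λ.1 0) (λ.λ.λ.1 0) (λ.(λ.λ.1 0) (λ.λ.1))
  [2] (λ.(λ.λ.1 0) 0) (λ.λ.λ.1 0) (λ.(λ.λ.1 0) (λ.λ.1))

Answer: after 2 steps: (λ.(λ.λ.1 0) 0) (λ.λ.λ.1 0) (λ.(λ.λ.1 0) (λ.λ.1))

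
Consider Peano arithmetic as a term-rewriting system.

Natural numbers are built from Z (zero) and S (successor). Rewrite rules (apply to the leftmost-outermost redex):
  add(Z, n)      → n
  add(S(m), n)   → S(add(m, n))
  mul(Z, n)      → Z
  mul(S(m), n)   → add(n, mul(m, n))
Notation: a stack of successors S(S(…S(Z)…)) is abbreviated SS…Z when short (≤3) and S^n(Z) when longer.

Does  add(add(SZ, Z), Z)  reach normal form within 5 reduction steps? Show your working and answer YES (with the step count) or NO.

  start: add(add(SZ, Z), Z)
  →1  add(S(add(Z, Z)), Z)
  →2  S(add(add(Z, Z), Z))
  →3  S(add(Z, Z))
  →4  SZ

Answer: YES — reaches normal form SZ in 4 ≤ 5 steps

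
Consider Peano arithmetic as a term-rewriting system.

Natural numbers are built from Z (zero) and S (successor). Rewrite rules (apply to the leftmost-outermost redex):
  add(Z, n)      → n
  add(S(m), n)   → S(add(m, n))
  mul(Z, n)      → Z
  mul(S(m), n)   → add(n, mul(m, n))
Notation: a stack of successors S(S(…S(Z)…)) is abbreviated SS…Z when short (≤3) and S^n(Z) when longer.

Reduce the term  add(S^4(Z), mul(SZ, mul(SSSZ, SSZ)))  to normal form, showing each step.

  start: add(S^4(Z), mul(SZ, mul(SSSZ, SSZ)))
  →1  S(add(SSSZ, mul(SZ, mul(SSSZ, SSZ))))
  →2  S(S(add(SSZ, mul(SZ, mul(SSSZ, SSZ)))))
  →3  S(S(S(add(SZ, mul(SZ, mul(SSSZ, SSZ))))))
  →4  S(S(S(S(add(Z, mul(SZ, mul(SSSZ, SSZ)))))))
  →5  S(S(S(S(mul(SZ, mul(SSSZ, SSZ))))))
  →6  S(S(S(S(add(mul(SSSZ, SSZ), mul(Z, mul(SSSZ, SSZ)))))))
  →7  S(S(S(S(add(add(SSZ, mul(SSZ, SSZ)), mul(Z, mul(SSSZ, SSZ)))))))
  →8  S(S(S(S(add(S(add(SZ, mul(SSZ, SSZ))), mul(Z, mul(SSSZ, SSZ)))))))
  →9  S(S(S(S(S(add(add(SZ, mul(SSZ, SSZ)), mul(Z, mul(SSSZ, SSZ))))))))
  →10  S(S(S(S(S(add(S(add(Z, mul(SSZ, SSZ))), mul(Z, mul(SSSZ, SSZ))))))))
  →11  S(S(S(S(S(S(add(add(Z, mul(SSZ, SSZ)), mul(Z, mul(SSSZ, SSZ)))))))))
  →12  S(S(S(S(S(S(add(mul(SSZ, SSZ), mul(Z, mul(SSSZ, SSZ)))))))))
  →13  S(S(S(S(S(S(add(add(SSZ, mul(SZ, SSZ)), mul(Z, mul(SSSZ, SSZ)))))))))
  →14  S(S(S(S(S(S(add(S(add(SZ, mul(SZ, SSZ))), mul(Z, mul(SSSZ, SSZ)))))))))
  →15  S(S(S(S(S(S(S(add(add(SZ, mul(SZ, SSZ)), mul(Z, mul(SSSZ, SSZ))))))))))
  →16  S(S(S(S(S(S(S(add(S(add(Z, mul(SZ, SSZ))), mul(Z, mul(SSSZ, SSZ))))))))))
  →17  S(S(S(S(S(S(S(S(add(add(Z, mul(SZ, SSZ)), mul(Z, mul(SSSZ, SSZ)))))))))))
  →18  S(S(S(S(S(S(S(S(add(mul(SZ, SSZ), mul(Z, mul(SSSZ, SSZ)))))))))))
  →19  S(S(S(S(S(S(S(S(add(add(SSZ, mul(Z, SSZ)), mul(Z, mul(SSSZ, SSZ)))))))))))
  →20  S(S(S(S(S(S(S(S(add(S(add(SZ, mul(Z, SSZ))), mul(Z, mul(SSSZ, SSZ)))))))))))
  →21  S(S(S(S(S(S(S(S(S(add(add(SZ, mul(Z, SSZ)), mul(Z, mul(SSSZ, SSZ))))))))))))
  →22  S(S(S(S(S(S(S(S(S(add(S(add(Z, mul(Z, SSZ))), mul(Z, mul(SSSZ, SSZ))))))))))))
  →23  S(S(S(S(S(S(S(S(S(S(add(add(Z, mul(Z, SSZ)), mul(Z, mul(SSSZ, SSZ)))))))))))))
  →24  S(S(S(S(S(S(S(S(S(S(add(mul(Z, SSZ), mul(Z, mul(SSSZ, SSZ)))))))))))))
  →25  S(S(S(S(S(S(S(S(S(S(add(Z, mul(Z, mul(SSSZ, SSZ)))))))))))))
  →26  S(S(S(S(S(S(S(S(S(S(mul(Z, mul(SSSZ, SSZ))))))))))))
  →27  S^10(Z)

Answer: normal form = S^10(Z)  (in 27 steps)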